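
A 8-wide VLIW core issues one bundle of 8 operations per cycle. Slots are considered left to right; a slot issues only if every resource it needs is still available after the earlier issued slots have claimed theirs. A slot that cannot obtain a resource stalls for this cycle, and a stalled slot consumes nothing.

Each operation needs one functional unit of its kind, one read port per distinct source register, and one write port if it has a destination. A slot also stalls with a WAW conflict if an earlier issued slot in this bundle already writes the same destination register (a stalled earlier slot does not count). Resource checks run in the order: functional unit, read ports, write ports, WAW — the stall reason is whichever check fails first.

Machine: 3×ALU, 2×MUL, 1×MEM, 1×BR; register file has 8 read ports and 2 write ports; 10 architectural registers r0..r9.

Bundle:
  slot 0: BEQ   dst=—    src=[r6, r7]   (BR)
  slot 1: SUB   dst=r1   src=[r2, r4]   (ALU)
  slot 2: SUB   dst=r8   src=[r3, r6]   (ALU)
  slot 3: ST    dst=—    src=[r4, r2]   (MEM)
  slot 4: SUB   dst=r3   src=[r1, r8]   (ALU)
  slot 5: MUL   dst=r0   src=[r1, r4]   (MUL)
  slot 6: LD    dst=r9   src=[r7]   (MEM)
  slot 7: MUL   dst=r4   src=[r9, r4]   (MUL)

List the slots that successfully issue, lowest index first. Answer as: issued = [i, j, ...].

(0) want 1×BR +2rd +0wr — yes → AL3|MU2|ME1|BR0|rd6|wr2
(1) want 1×ALU +2rd +1wr — yes → AL2|MU2|ME1|BR0|rd4|wr1
(2) want 1×ALU +2rd +1wr — yes → AL1|MU2|ME1|BR0|rd2|wr0
(3) want 1×MEM +2rd +0wr — yes → AL1|MU2|ME0|BR0|rd0|wr0
(4) want 1×ALU +2rd +1wr — RD_PORT → AL1|MU2|ME0|BR0|rd0|wr0
(5) want 1×MUL +2rd +1wr — RD_PORT → AL1|MU2|ME0|BR0|rd0|wr0
(6) want 1×MEM +1rd +1wr — FU → AL1|MU2|ME0|BR0|rd0|wr0
(7) want 1×MUL +2rd +1wr — RD_PORT → AL1|MU2|ME0|BR0|rd0|wr0

issued = [0, 1, 2, 3]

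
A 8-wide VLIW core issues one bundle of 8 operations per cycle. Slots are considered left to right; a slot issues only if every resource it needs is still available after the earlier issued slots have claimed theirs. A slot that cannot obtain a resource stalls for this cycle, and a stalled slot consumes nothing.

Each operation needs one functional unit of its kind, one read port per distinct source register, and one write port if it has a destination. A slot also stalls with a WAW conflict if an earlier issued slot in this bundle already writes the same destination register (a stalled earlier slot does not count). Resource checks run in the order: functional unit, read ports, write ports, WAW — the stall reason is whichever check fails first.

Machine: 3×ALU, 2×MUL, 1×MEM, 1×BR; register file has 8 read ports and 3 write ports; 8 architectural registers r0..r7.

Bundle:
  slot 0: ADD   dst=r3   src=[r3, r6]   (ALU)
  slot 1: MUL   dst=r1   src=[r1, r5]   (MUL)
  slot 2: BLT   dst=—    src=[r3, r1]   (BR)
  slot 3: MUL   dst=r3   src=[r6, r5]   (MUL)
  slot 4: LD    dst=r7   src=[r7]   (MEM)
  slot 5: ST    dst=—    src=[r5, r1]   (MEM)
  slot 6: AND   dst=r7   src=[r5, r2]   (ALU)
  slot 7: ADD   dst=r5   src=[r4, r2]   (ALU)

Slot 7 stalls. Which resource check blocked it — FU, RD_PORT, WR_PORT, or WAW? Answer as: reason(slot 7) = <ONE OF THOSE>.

slot 0 (ALU): ISSUE — free A2,Mu2,Ld1,B1 rp6 wp2
slot 1 (MUL): ISSUE — free A2,Mu1,Ld1,B1 rp4 wp1
slot 2 (BR): ISSUE — free A2,Mu1,Ld1,B0 rp2 wp1
slot 3 (MUL): stall WAW — free A2,Mu1,Ld1,B0 rp2 wp1
slot 4 (MEM): ISSUE — free A2,Mu1,Ld0,B0 rp1 wp0
slot 5 (MEM): stall FU — free A2,Mu1,Ld0,B0 rp1 wp0
slot 6 (ALU): stall RD_PORT — free A2,Mu1,Ld0,B0 rp1 wp0
slot 7 (ALU): stall RD_PORT — free A2,Mu1,Ld0,B0 rp1 wp0

reason(slot 7) = RD_PORT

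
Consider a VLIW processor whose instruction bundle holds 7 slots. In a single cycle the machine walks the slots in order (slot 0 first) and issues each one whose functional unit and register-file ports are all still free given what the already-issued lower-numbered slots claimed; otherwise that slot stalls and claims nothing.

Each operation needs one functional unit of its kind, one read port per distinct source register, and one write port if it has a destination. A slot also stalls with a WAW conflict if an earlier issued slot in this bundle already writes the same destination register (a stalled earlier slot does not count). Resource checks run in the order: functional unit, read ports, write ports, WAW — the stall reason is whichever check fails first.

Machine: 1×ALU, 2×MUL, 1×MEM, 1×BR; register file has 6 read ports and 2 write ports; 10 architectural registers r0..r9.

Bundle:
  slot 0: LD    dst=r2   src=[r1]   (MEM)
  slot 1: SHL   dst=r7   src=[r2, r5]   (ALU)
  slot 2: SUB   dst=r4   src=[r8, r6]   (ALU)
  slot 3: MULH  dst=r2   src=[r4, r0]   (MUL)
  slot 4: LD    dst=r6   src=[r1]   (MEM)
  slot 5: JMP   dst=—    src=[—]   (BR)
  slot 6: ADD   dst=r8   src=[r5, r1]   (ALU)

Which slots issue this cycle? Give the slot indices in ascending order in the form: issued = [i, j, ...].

(0) want 1×MEM +1rd +1wr — yes → AL1|MU2|ME0|BR1|rd5|wr1
(1) want 1×ALU +2rd +1wr — yes → AL0|MU2|ME0|BR1|rd3|wr0
(2) want 1×ALU +2rd +1wr — FU → AL0|MU2|ME0|BR1|rd3|wr0
(3) want 1×MUL +2rd +1wr — WR_PORT → AL0|MU2|ME0|BR1|rd3|wr0
(4) want 1×MEM +1rd +1wr — FU → AL0|MU2|ME0|BR1|rd3|wr0
(5) want 1×BR +0rd +0wr — yes → AL0|MU2|ME0|BR0|rd3|wr0
(6) want 1×ALU +2rd +1wr — FU → AL0|MU2|ME0|BR0|rd3|wr0

issued = [0, 1, 5]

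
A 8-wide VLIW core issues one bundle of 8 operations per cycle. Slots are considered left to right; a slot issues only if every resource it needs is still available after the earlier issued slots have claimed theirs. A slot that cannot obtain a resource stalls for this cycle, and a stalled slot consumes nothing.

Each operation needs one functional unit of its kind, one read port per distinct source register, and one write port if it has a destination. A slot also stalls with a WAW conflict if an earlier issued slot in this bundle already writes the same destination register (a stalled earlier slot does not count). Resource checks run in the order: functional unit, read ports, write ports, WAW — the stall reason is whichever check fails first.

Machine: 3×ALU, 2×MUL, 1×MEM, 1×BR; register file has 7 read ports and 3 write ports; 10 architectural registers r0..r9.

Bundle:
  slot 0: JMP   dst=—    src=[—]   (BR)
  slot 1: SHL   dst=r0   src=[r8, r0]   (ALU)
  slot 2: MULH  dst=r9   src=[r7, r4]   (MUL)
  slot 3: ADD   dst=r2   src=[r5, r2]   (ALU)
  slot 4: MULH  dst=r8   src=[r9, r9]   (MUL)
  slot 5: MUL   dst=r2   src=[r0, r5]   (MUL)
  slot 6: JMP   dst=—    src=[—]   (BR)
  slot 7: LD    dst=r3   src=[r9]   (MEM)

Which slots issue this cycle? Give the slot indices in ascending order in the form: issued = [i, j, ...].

issued = [0, 1, 2, 3]

[0] BR needs rd=0 wr=0: ok; after: ALU=3 MUL=2 MEM=1 BR=0, R=7, W=3
[1] ALU needs rd=2 wr=1: ok; after: ALU=2 MUL=2 MEM=1 BR=0, R=5, W=2
[2] MUL needs rd=2 wr=1: ok; after: ALU=2 MUL=1 MEM=1 BR=0, R=3, W=1
[3] ALU needs rd=2 wr=1: ok; after: ALU=1 MUL=1 MEM=1 BR=0, R=1, W=0
[4] MUL needs rd=1 wr=1: WR_PORT; after: ALU=1 MUL=1 MEM=1 BR=0, R=1, W=0
[5] MUL needs rd=2 wr=1: RD_PORT; after: ALU=1 MUL=1 MEM=1 BR=0, R=1, W=0
[6] BR needs rd=0 wr=0: FU; after: ALU=1 MUL=1 MEM=1 BR=0, R=1, W=0
[7] MEM needs rd=1 wr=1: WR_PORT; after: ALU=1 MUL=1 MEM=1 BR=0, R=1, W=0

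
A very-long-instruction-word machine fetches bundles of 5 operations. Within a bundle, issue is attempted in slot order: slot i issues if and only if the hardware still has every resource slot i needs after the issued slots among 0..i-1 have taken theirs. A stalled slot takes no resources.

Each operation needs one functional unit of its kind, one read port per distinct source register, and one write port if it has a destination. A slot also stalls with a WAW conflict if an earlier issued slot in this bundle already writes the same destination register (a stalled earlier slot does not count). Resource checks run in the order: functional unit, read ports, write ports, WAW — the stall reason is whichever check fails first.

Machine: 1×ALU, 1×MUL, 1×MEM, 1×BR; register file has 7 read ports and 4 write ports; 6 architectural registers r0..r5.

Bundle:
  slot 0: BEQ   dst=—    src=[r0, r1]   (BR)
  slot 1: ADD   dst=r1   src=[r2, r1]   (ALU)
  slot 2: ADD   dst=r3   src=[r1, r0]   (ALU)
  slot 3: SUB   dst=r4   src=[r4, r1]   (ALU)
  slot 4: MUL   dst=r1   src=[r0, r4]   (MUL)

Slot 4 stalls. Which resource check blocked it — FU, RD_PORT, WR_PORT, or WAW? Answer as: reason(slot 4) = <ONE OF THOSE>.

reason(slot 4) = WAW

#0 BR src=r0,r1 dispatched  <A:1 Mu:1 Ld:1 B:0 rd:5 wr:4>
#1 ALU src=r2,r1 dispatched  <A:0 Mu:1 Ld:1 B:0 rd:3 wr:3>
#2 ALU src=r1,r0 held:FU  <A:0 Mu:1 Ld:1 B:0 rd:3 wr:3>
#3 ALU src=r4,r1 held:FU  <A:0 Mu:1 Ld:1 B:0 rd:3 wr:3>
#4 MUL src=r0,r4 held:WAW  <A:0 Mu:1 Ld:1 B:0 rd:3 wr:3>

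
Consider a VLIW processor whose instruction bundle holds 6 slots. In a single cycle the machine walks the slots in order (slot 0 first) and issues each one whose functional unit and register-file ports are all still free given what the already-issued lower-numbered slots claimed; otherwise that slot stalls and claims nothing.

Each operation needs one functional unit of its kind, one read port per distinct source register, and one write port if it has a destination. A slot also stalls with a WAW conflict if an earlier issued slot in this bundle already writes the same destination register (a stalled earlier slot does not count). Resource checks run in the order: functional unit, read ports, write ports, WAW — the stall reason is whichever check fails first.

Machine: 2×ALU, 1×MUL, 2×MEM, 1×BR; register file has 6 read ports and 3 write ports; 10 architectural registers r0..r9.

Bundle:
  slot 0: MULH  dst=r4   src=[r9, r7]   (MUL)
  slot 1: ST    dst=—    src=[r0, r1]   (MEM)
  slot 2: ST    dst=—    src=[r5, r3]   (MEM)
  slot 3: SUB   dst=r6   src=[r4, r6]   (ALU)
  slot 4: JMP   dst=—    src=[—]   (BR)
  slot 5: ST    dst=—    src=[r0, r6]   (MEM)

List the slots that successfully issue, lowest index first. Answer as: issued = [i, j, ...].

issued = [0, 1, 2, 4]

[0] MUL needs rd=2 wr=1: ok; after: ALU=2 MUL=0 MEM=2 BR=1, R=4, W=2
[1] MEM needs rd=2 wr=0: ok; after: ALU=2 MUL=0 MEM=1 BR=1, R=2, W=2
[2] MEM needs rd=2 wr=0: ok; after: ALU=2 MUL=0 MEM=0 BR=1, R=0, W=2
[3] ALU needs rd=2 wr=1: RD_PORT; after: ALU=2 MUL=0 MEM=0 BR=1, R=0, W=2
[4] BR needs rd=0 wr=0: ok; after: ALU=2 MUL=0 MEM=0 BR=0, R=0, W=2
[5] MEM needs rd=2 wr=0: FU; after: ALU=2 MUL=0 MEM=0 BR=0, R=0, W=2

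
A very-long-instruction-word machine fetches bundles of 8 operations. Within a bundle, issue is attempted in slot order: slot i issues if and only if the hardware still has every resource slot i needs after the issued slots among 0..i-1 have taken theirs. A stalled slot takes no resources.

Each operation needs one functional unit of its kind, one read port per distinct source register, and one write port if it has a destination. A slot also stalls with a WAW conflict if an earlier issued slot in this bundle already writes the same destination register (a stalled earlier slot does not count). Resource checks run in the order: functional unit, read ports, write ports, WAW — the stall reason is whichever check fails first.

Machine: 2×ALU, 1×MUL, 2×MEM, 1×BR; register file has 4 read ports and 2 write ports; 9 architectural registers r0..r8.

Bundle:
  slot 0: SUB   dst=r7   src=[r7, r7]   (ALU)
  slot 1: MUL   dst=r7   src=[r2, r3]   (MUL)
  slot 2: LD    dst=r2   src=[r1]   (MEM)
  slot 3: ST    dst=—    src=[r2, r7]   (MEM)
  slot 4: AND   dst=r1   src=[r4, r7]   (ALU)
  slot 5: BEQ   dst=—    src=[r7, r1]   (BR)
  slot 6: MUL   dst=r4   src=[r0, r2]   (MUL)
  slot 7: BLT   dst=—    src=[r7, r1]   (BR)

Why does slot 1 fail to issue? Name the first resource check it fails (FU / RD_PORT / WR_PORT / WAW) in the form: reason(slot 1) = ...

slot 0 (ALU): ISSUE — free A1,Mu1,Ld2,B1 rp3 wp1
slot 1 (MUL): stall WAW — free A1,Mu1,Ld2,B1 rp3 wp1
slot 2 (MEM): ISSUE — free A1,Mu1,Ld1,B1 rp2 wp0
slot 3 (MEM): ISSUE — free A1,Mu1,Ld0,B1 rp0 wp0
slot 4 (ALU): stall RD_PORT — free A1,Mu1,Ld0,B1 rp0 wp0
slot 5 (BR): stall RD_PORT — free A1,Mu1,Ld0,B1 rp0 wp0
slot 6 (MUL): stall RD_PORT — free A1,Mu1,Ld0,B1 rp0 wp0
slot 7 (BR): stall RD_PORT — free A1,Mu1,Ld0,B1 rp0 wp0

reason(slot 1) = WAW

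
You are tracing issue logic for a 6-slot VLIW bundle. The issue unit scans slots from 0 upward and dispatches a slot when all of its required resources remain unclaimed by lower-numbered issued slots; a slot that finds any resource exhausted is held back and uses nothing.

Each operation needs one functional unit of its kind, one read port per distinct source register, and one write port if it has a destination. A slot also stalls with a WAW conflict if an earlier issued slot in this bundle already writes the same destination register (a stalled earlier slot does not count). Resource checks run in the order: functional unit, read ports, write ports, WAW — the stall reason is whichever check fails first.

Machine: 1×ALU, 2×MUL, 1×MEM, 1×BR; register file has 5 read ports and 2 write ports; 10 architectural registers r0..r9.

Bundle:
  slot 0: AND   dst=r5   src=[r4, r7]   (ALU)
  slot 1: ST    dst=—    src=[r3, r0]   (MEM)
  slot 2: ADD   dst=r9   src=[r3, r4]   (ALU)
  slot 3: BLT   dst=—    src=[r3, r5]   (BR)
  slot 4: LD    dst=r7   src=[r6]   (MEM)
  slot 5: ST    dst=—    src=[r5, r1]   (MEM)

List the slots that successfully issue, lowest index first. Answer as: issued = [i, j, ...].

  0. ALU→r5 ⇒ go  {0A/2Mu/1Ld/1B | 3r 1w}
  1. MEM ⇒ go  {0A/2Mu/0Ld/1B | 1r 1w}
  2. ALU→r9 ⇒ no(FU)  {0A/2Mu/0Ld/1B | 1r 1w}
  3. BR ⇒ no(RD_PORT)  {0A/2Mu/0Ld/1B | 1r 1w}
  4. MEM→r7 ⇒ no(FU)  {0A/2Mu/0Ld/1B | 1r 1w}
  5. MEM ⇒ no(FU)  {0A/2Mu/0Ld/1B | 1r 1w}

issued = [0, 1]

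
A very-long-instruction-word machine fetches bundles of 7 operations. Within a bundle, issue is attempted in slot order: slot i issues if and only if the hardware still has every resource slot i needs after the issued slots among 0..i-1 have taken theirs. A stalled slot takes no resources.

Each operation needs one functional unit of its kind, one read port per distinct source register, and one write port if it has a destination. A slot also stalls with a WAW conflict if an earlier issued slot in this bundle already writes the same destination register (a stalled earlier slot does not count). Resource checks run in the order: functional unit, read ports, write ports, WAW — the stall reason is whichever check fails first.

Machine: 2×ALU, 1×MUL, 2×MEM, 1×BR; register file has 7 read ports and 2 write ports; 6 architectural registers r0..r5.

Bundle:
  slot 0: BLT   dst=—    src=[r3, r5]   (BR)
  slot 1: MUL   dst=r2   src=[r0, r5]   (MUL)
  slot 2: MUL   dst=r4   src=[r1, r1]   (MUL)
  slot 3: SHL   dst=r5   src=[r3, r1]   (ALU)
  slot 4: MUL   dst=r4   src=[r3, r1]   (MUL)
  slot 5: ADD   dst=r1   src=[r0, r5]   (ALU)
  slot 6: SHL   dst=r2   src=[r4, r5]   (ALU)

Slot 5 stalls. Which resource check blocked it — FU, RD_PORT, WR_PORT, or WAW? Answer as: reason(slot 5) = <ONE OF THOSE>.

#0 BR src=r3,r5 dispatched  <A:2 Mu:1 Ld:2 B:0 rd:5 wr:2>
#1 MUL src=r0,r5 dispatched  <A:2 Mu:0 Ld:2 B:0 rd:3 wr:1>
#2 MUL src=r1,r1 held:FU  <A:2 Mu:0 Ld:2 B:0 rd:3 wr:1>
#3 ALU src=r3,r1 dispatched  <A:1 Mu:0 Ld:2 B:0 rd:1 wr:0>
#4 MUL src=r3,r1 held:FU  <A:1 Mu:0 Ld:2 B:0 rd:1 wr:0>
#5 ALU src=r0,r5 held:RD_PORT  <A:1 Mu:0 Ld:2 B:0 rd:1 wr:0>
#6 ALU src=r4,r5 held:RD_PORT  <A:1 Mu:0 Ld:2 B:0 rd:1 wr:0>

reason(slot 5) = RD_PORT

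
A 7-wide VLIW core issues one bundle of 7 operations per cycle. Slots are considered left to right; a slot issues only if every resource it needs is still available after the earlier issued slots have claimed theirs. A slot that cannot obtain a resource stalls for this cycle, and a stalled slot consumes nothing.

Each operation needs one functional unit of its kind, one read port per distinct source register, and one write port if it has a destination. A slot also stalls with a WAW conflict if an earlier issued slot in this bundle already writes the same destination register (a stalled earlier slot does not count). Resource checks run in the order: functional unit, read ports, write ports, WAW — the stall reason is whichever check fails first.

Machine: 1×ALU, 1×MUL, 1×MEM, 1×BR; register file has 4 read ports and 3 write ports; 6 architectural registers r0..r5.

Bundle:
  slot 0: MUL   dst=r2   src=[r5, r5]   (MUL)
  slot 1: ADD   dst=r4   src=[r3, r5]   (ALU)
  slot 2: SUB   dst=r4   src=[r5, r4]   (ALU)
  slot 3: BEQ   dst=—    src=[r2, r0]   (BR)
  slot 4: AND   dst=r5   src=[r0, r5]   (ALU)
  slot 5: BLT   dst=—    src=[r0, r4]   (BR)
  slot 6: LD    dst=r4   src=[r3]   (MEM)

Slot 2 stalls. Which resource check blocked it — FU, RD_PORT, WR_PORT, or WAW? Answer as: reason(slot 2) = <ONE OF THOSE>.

reason(slot 2) = FU

  0. MUL→r2 ⇒ go  {1A/0Mu/1Ld/1B | 3r 2w}
  1. ALU→r4 ⇒ go  {0A/0Mu/1Ld/1B | 1r 1w}
  2. ALU→r4 ⇒ no(FU)  {0A/0Mu/1Ld/1B | 1r 1w}
  3. BR ⇒ no(RD_PORT)  {0A/0Mu/1Ld/1B | 1r 1w}
  4. ALU→r5 ⇒ no(FU)  {0A/0Mu/1Ld/1B | 1r 1w}
  5. BR ⇒ no(RD_PORT)  {0A/0Mu/1Ld/1B | 1r 1w}
  6. MEM→r4 ⇒ no(WAW)  {0A/0Mu/1Ld/1B | 1r 1w}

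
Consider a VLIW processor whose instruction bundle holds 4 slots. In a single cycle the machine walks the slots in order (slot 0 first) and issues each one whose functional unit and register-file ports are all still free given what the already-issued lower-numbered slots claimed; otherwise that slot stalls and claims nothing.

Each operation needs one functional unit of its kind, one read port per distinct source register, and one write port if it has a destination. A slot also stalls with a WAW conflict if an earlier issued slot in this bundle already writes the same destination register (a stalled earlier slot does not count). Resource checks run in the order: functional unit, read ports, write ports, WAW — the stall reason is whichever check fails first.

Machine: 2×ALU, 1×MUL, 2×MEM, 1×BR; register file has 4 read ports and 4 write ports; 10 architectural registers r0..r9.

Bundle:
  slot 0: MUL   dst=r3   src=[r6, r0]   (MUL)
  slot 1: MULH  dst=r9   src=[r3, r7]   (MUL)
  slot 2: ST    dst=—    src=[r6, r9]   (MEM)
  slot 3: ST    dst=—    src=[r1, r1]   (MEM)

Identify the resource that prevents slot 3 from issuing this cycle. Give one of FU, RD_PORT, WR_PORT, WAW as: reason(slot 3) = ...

reason(slot 3) = RD_PORT

[0] MUL needs rd=2 wr=1: ok; after: ALU=2 MUL=0 MEM=2 BR=1, R=2, W=3
[1] MUL needs rd=2 wr=1: FU; after: ALU=2 MUL=0 MEM=2 BR=1, R=2, W=3
[2] MEM needs rd=2 wr=0: ok; after: ALU=2 MUL=0 MEM=1 BR=1, R=0, W=3
[3] MEM needs rd=1 wr=0: RD_PORT; after: ALU=2 MUL=0 MEM=1 BR=1, R=0, W=3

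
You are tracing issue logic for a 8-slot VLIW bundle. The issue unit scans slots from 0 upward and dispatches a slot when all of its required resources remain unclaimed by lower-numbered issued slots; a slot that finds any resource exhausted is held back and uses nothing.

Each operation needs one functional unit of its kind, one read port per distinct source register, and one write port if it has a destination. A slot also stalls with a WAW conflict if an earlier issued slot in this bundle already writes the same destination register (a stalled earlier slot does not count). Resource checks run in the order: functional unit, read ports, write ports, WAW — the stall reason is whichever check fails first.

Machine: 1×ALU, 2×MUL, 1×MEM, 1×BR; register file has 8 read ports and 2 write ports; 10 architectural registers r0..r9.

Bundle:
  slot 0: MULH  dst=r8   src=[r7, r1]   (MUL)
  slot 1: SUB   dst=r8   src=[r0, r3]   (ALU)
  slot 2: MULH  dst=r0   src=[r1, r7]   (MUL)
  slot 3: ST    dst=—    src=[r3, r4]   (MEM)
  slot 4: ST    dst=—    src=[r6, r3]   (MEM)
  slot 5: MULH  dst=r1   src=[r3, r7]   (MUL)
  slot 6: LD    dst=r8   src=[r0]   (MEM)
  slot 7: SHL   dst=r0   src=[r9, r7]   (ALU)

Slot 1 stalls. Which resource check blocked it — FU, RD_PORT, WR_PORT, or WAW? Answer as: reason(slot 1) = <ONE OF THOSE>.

reason(slot 1) = WAW

(0) want 1×MUL +2rd +1wr — yes → AL1|MU1|ME1|BR1|rd6|wr1
(1) want 1×ALU +2rd +1wr — WAW → AL1|MU1|ME1|BR1|rd6|wr1
(2) want 1×MUL +2rd +1wr — yes → AL1|MU0|ME1|BR1|rd4|wr0
(3) want 1×MEM +2rd +0wr — yes → AL1|MU0|ME0|BR1|rd2|wr0
(4) want 1×MEM +2rd +0wr — FU → AL1|MU0|ME0|BR1|rd2|wr0
(5) want 1×MUL +2rd +1wr — FU → AL1|MU0|ME0|BR1|rd2|wr0
(6) want 1×MEM +1rd +1wr — FU → AL1|MU0|ME0|BR1|rd2|wr0
(7) want 1×ALU +2rd +1wr — WR_PORT → AL1|MU0|ME0|BR1|rd2|wr0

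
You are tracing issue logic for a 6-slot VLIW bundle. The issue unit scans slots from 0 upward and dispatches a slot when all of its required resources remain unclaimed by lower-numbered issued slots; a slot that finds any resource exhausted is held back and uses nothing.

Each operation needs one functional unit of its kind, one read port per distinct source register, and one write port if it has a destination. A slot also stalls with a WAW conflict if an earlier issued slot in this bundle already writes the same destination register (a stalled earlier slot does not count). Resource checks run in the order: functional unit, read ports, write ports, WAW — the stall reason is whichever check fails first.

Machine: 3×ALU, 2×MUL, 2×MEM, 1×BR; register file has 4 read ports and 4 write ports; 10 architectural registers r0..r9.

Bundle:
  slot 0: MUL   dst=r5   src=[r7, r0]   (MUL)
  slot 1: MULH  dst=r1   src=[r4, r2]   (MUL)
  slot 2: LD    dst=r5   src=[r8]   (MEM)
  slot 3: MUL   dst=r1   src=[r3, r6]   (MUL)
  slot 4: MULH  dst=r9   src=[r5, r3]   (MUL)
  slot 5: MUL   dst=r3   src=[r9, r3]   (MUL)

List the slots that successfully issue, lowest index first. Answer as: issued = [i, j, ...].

  0. MUL→r5 ⇒ go  {3A/1Mu/2Ld/1B | 2r 3w}
  1. MUL→r1 ⇒ go  {3A/0Mu/2Ld/1B | 0r 2w}
  2. MEM→r5 ⇒ no(RD_PORT)  {3A/0Mu/2Ld/1B | 0r 2w}
  3. MUL→r1 ⇒ no(FU)  {3A/0Mu/2Ld/1B | 0r 2w}
  4. MUL→r9 ⇒ no(FU)  {3A/0Mu/2Ld/1B | 0r 2w}
  5. MUL→r3 ⇒ no(FU)  {3A/0Mu/2Ld/1B | 0r 2w}

issued = [0, 1]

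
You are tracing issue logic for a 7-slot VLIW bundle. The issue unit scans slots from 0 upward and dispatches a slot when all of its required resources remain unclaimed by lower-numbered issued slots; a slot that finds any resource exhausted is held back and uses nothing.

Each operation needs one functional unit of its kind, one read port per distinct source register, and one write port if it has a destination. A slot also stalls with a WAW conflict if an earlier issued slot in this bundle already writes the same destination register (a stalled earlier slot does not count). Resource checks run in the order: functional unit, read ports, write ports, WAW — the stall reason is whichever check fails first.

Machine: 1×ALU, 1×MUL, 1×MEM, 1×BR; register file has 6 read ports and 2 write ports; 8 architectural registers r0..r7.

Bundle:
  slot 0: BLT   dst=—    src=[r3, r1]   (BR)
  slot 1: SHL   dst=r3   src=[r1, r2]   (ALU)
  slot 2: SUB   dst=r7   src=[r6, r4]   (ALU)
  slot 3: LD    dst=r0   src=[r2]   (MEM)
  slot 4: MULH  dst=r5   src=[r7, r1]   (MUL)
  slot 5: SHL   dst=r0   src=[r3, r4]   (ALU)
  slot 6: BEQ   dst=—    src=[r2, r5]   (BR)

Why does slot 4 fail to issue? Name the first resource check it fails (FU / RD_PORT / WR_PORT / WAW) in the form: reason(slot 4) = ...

reason(slot 4) = RD_PORT

slot 0 (BR): ISSUE — free A1,Mu1,Ld1,B0 rp4 wp2
slot 1 (ALU): ISSUE — free A0,Mu1,Ld1,B0 rp2 wp1
slot 2 (ALU): stall FU — free A0,Mu1,Ld1,B0 rp2 wp1
slot 3 (MEM): ISSUE — free A0,Mu1,Ld0,B0 rp1 wp0
slot 4 (MUL): stall RD_PORT — free A0,Mu1,Ld0,B0 rp1 wp0
slot 5 (ALU): stall FU — free A0,Mu1,Ld0,B0 rp1 wp0
slot 6 (BR): stall FU — free A0,Mu1,Ld0,B0 rp1 wp0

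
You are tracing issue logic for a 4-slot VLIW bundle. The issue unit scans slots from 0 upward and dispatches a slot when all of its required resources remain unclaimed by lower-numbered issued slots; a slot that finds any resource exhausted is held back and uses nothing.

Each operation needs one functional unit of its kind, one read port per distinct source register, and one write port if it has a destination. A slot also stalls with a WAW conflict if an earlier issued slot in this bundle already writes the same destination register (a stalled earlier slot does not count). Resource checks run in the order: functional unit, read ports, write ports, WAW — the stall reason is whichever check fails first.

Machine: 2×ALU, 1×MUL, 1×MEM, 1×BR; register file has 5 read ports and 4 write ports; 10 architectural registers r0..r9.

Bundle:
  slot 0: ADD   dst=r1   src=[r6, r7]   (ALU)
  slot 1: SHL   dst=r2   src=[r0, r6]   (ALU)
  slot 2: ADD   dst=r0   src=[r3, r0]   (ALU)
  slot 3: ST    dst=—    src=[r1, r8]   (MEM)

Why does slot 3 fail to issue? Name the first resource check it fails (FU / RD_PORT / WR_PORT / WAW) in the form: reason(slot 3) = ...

reason(slot 3) = RD_PORT

  0. ALU→r1 ⇒ go  {1A/1Mu/1Ld/1B | 3r 3w}
  1. ALU→r2 ⇒ go  {0A/1Mu/1Ld/1B | 1r 2w}
  2. ALU→r0 ⇒ no(FU)  {0A/1Mu/1Ld/1B | 1r 2w}
  3. MEM ⇒ no(RD_PORT)  {0A/1Mu/1Ld/1B | 1r 2w}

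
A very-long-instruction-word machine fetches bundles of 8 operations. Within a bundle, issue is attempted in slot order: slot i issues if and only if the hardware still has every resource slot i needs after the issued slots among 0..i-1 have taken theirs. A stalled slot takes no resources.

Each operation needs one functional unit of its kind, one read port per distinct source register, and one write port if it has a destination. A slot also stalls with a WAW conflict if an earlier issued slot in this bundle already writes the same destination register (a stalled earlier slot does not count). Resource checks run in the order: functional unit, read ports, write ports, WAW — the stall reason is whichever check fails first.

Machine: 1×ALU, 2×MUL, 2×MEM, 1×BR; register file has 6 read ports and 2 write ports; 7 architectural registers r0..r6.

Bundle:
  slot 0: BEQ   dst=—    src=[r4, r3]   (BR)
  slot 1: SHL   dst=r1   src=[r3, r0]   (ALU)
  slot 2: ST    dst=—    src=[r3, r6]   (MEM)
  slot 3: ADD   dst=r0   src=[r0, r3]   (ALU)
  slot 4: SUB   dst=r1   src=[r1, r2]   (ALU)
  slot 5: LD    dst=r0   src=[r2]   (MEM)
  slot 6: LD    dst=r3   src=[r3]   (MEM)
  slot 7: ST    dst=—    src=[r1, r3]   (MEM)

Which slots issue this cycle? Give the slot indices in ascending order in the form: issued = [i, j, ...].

issued = [0, 1, 2]

(0) want 1×BR +2rd +0wr — yes → AL1|MU2|ME2|BR0|rd4|wr2
(1) want 1×ALU +2rd +1wr — yes → AL0|MU2|ME2|BR0|rd2|wr1
(2) want 1×MEM +2rd +0wr — yes → AL0|MU2|ME1|BR0|rd0|wr1
(3) want 1×ALU +2rd +1wr — FU → AL0|MU2|ME1|BR0|rd0|wr1
(4) want 1×ALU +2rd +1wr — FU → AL0|MU2|ME1|BR0|rd0|wr1
(5) want 1×MEM +1rd +1wr — RD_PORT → AL0|MU2|ME1|BR0|rd0|wr1
(6) want 1×MEM +1rd +1wr — RD_PORT → AL0|MU2|ME1|BR0|rd0|wr1
(7) want 1×MEM +2rd +0wr — RD_PORT → AL0|MU2|ME1|BR0|rd0|wr1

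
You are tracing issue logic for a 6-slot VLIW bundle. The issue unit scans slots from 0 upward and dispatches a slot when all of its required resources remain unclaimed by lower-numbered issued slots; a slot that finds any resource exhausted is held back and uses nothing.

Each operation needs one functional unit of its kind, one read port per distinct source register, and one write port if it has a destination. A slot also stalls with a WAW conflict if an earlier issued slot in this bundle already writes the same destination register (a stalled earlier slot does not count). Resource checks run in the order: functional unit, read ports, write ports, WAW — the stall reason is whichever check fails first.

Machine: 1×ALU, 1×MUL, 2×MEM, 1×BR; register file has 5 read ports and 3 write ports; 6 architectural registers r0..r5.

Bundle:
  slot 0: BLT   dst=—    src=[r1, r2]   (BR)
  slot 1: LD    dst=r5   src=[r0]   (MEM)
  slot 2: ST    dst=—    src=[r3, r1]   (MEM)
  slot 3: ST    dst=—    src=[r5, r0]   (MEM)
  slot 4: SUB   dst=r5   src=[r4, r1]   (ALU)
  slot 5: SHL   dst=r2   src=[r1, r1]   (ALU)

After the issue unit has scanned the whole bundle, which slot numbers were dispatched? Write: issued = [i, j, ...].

#0 BR src=r1,r2 dispatched  <A:1 Mu:1 Ld:2 B:0 rd:3 wr:3>
#1 MEM src=r0 dispatched  <A:1 Mu:1 Ld:1 B:0 rd:2 wr:2>
#2 MEM src=r3,r1 dispatched  <A:1 Mu:1 Ld:0 B:0 rd:0 wr:2>
#3 MEM src=r5,r0 held:FU  <A:1 Mu:1 Ld:0 B:0 rd:0 wr:2>
#4 ALU src=r4,r1 held:RD_PORT  <A:1 Mu:1 Ld:0 B:0 rd:0 wr:2>
#5 ALU src=r1,r1 held:RD_PORT  <A:1 Mu:1 Ld:0 B:0 rd:0 wr:2>

issued = [0, 1, 2]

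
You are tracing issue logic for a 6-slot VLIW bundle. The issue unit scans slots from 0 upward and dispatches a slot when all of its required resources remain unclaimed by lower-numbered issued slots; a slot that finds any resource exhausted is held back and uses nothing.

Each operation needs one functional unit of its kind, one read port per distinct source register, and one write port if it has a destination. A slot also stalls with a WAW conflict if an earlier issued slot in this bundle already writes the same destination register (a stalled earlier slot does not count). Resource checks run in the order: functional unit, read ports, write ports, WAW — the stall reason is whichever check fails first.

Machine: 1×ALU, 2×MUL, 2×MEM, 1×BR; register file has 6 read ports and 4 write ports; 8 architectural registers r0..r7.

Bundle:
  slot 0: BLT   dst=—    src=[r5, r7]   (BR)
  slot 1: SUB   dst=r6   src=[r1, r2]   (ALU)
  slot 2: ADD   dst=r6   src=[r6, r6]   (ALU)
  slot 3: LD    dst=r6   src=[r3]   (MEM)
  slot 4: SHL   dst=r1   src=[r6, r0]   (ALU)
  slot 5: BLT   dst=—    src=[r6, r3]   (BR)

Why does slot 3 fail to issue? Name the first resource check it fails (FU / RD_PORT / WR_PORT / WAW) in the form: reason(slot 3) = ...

  0. BR ⇒ go  {1A/2Mu/2Ld/0B | 4r 4w}
  1. ALU→r6 ⇒ go  {0A/2Mu/2Ld/0B | 2r 3w}
  2. ALU→r6 ⇒ no(FU)  {0A/2Mu/2Ld/0B | 2r 3w}
  3. MEM→r6 ⇒ no(WAW)  {0A/2Mu/2Ld/0B | 2r 3w}
  4. ALU→r1 ⇒ no(FU)  {0A/2Mu/2Ld/0B | 2r 3w}
  5. BR ⇒ no(FU)  {0A/2Mu/2Ld/0B | 2r 3w}

reason(slot 3) = WAW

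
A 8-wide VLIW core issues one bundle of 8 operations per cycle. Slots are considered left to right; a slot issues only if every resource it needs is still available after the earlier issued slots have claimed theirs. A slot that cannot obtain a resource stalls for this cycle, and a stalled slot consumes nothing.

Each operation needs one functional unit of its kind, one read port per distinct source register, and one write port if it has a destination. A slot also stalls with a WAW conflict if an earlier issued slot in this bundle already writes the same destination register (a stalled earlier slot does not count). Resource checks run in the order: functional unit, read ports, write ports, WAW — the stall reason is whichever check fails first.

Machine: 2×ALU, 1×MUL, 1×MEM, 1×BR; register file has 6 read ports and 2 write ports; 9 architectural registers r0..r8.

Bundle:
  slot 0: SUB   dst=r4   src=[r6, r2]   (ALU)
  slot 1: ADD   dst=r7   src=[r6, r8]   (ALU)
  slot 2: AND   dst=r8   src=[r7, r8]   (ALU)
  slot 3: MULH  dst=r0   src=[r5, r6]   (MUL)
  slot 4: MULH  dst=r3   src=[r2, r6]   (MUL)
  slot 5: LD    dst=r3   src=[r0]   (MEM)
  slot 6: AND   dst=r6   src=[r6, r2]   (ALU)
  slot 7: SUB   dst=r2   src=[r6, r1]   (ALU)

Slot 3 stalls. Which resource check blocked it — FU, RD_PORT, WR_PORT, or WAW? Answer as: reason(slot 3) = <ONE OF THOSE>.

reason(slot 3) = WR_PORT

[0] ALU needs rd=2 wr=1: ok; after: ALU=1 MUL=1 MEM=1 BR=1, R=4, W=1
[1] ALU needs rd=2 wr=1: ok; after: ALU=0 MUL=1 MEM=1 BR=1, R=2, W=0
[2] ALU needs rd=2 wr=1: FU; after: ALU=0 MUL=1 MEM=1 BR=1, R=2, W=0
[3] MUL needs rd=2 wr=1: WR_PORT; after: ALU=0 MUL=1 MEM=1 BR=1, R=2, W=0
[4] MUL needs rd=2 wr=1: WR_PORT; after: ALU=0 MUL=1 MEM=1 BR=1, R=2, W=0
[5] MEM needs rd=1 wr=1: WR_PORT; after: ALU=0 MUL=1 MEM=1 BR=1, R=2, W=0
[6] ALU needs rd=2 wr=1: FU; after: ALU=0 MUL=1 MEM=1 BR=1, R=2, W=0
[7] ALU needs rd=2 wr=1: FU; after: ALU=0 MUL=1 MEM=1 BR=1, R=2, W=0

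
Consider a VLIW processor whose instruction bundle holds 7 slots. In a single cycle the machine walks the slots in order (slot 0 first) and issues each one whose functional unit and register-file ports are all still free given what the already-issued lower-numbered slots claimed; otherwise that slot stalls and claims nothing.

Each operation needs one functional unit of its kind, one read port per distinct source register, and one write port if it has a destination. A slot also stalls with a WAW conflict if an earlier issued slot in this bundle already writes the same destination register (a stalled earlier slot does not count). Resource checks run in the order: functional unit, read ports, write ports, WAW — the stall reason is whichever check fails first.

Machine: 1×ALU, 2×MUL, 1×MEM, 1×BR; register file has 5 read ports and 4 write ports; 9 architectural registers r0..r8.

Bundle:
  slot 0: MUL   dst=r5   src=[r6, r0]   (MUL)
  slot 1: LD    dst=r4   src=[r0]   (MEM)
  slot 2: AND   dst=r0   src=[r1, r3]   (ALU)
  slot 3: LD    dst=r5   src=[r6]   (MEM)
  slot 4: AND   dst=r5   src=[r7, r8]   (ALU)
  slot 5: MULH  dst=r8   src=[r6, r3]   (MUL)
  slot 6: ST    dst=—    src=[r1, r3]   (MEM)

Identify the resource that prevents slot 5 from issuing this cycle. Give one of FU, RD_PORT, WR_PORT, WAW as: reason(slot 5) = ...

reason(slot 5) = RD_PORT

slot 0 (MUL): ISSUE — free A1,Mu1,Ld1,B1 rp3 wp3
slot 1 (MEM): ISSUE — free A1,Mu1,Ld0,B1 rp2 wp2
slot 2 (ALU): ISSUE — free A0,Mu1,Ld0,B1 rp0 wp1
slot 3 (MEM): stall FU — free A0,Mu1,Ld0,B1 rp0 wp1
slot 4 (ALU): stall FU — free A0,Mu1,Ld0,B1 rp0 wp1
slot 5 (MUL): stall RD_PORT — free A0,Mu1,Ld0,B1 rp0 wp1
slot 6 (MEM): stall FU — free A0,Mu1,Ld0,B1 rp0 wp1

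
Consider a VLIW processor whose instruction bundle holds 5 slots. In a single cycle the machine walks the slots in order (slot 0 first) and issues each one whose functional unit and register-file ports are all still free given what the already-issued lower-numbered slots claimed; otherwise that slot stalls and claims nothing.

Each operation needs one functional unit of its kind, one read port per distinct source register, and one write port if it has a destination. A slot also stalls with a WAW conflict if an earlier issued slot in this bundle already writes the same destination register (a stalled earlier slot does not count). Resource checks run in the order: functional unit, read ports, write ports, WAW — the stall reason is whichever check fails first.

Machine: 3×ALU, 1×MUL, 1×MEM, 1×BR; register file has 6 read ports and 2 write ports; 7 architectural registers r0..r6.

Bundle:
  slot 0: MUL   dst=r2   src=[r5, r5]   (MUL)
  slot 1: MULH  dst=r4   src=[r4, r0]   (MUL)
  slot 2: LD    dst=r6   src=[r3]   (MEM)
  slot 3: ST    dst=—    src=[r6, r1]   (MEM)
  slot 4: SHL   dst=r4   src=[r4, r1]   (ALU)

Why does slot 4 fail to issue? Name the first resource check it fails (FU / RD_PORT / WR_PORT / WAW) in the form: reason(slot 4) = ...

reason(slot 4) = WR_PORT

[0] MUL needs rd=1 wr=1: ok; after: ALU=3 MUL=0 MEM=1 BR=1, R=5, W=1
[1] MUL needs rd=2 wr=1: FU; after: ALU=3 MUL=0 MEM=1 BR=1, R=5, W=1
[2] MEM needs rd=1 wr=1: ok; after: ALU=3 MUL=0 MEM=0 BR=1, R=4, W=0
[3] MEM needs rd=2 wr=0: FU; after: ALU=3 MUL=0 MEM=0 BR=1, R=4, W=0
[4] ALU needs rd=2 wr=1: WR_PORT; after: ALU=3 MUL=0 MEM=0 BR=1, R=4, W=0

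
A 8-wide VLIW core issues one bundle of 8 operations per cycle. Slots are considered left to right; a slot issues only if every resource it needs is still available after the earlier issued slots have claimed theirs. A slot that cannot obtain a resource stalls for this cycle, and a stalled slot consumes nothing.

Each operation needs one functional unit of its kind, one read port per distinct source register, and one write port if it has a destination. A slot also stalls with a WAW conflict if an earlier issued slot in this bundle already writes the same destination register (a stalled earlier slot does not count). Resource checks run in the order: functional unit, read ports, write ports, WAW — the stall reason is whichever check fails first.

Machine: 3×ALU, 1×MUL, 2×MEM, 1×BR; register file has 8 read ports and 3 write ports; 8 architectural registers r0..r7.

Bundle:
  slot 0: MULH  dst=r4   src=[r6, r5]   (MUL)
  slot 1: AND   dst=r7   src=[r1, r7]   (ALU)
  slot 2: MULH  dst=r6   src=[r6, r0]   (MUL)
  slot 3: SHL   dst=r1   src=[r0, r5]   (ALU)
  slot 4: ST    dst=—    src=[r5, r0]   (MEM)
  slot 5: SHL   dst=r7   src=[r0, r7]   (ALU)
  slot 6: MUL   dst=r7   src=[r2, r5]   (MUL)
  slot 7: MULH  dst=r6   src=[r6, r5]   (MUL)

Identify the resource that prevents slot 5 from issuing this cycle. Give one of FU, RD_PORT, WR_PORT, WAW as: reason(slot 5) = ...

reason(slot 5) = RD_PORT

(0) want 1×MUL +2rd +1wr — yes → AL3|MU0|ME2|BR1|rd6|wr2
(1) want 1×ALU +2rd +1wr — yes → AL2|MU0|ME2|BR1|rd4|wr1
(2) want 1×MUL +2rd +1wr — FU → AL2|MU0|ME2|BR1|rd4|wr1
(3) want 1×ALU +2rd +1wr — yes → AL1|MU0|ME2|BR1|rd2|wr0
(4) want 1×MEM +2rd +0wr — yes → AL1|MU0|ME1|BR1|rd0|wr0
(5) want 1×ALU +2rd +1wr — RD_PORT → AL1|MU0|ME1|BR1|rd0|wr0
(6) want 1×MUL +2rd +1wr — FU → AL1|MU0|ME1|BR1|rd0|wr0
(7) want 1×MUL +2rd +1wr — FU → AL1|MU0|ME1|BR1|rd0|wr0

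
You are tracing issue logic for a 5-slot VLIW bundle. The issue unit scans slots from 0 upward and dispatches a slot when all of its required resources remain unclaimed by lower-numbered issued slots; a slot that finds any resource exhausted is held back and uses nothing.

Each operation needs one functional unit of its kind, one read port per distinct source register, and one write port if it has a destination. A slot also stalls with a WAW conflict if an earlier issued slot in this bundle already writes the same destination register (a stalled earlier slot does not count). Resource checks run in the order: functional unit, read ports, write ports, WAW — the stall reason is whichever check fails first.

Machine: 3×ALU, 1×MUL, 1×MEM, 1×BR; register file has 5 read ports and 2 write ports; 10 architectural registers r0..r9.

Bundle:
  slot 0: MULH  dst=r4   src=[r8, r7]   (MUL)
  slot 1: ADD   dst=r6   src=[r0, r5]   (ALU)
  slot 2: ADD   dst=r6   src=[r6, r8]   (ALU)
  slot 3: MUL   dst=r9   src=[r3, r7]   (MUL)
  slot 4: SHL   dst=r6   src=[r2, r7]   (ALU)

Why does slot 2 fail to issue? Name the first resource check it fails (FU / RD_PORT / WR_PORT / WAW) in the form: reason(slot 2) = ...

reason(slot 2) = RD_PORT

(0) want 1×MUL +2rd +1wr — yes → AL3|MU0|ME1|BR1|rd3|wr1
(1) want 1×ALU +2rd +1wr — yes → AL2|MU0|ME1|BR1|rd1|wr0
(2) want 1×ALU +2rd +1wr — RD_PORT → AL2|MU0|ME1|BR1|rd1|wr0
(3) want 1×MUL +2rd +1wr — FU → AL2|MU0|ME1|BR1|rd1|wr0
(4) want 1×ALU +2rd +1wr — RD_PORT → AL2|MU0|ME1|BR1|rd1|wr0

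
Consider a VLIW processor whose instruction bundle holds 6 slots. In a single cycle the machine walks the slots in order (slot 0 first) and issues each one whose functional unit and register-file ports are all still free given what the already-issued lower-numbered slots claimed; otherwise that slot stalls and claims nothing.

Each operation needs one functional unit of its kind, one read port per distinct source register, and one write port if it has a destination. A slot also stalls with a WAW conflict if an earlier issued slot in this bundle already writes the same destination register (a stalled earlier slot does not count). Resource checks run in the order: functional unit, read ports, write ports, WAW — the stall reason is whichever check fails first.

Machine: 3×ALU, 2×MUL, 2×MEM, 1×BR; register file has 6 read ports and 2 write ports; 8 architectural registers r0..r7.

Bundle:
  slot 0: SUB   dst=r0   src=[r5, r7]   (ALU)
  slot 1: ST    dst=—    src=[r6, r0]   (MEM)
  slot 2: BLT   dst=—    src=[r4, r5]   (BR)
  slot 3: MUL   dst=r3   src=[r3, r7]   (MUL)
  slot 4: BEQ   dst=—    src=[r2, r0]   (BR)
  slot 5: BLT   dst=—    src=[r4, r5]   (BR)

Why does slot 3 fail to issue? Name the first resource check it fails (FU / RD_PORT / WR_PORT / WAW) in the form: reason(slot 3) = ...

  0. ALU→r0 ⇒ go  {2A/2Mu/2Ld/1B | 4r 1w}
  1. MEM ⇒ go  {2A/2Mu/1Ld/1B | 2r 1w}
  2. BR ⇒ go  {2A/2Mu/1Ld/0B | 0r 1w}
  3. MUL→r3 ⇒ no(RD_PORT)  {2A/2Mu/1Ld/0B | 0r 1w}
  4. BR ⇒ no(FU)  {2A/2Mu/1Ld/0B | 0r 1w}
  5. BR ⇒ no(FU)  {2A/2Mu/1Ld/0B | 0r 1w}

reason(slot 3) = RD_PORT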